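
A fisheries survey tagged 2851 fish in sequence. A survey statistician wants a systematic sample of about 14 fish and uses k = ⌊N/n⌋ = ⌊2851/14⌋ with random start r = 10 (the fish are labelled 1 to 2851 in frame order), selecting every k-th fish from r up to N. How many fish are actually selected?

14

k = ⌊2851/14⌋ = 203
Achieved size = ⌊(2851 − 10)/203⌋ + 1 = ⌊2841/203⌋ + 1 = 13 + 1 = 14
(last selection: 10 + 13×203 = 2649 ≤ 2851; next would be 2852 > 2851)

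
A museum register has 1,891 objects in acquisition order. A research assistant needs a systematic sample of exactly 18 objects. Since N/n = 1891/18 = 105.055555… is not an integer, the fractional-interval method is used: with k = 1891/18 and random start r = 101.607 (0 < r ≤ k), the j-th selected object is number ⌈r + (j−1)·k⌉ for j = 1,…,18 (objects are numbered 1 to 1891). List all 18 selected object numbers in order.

102, 207, 312, 417, 522, 627, 732, 837, 943, 1048, 1153, 1258, 1363, 1468, 1573, 1678, 1783, 1888

j=1: r + 0k = 101.607 → ⌈·⌉ = 102
j=2: r + 1k = 206.662555… → ⌈·⌉ = 207
j=3: r + 2k = 311.718111… → ⌈·⌉ = 312
j=4: r + 3k = 416.773666… → ⌈·⌉ = 417
j=5: r + 4k = 521.829222… → ⌈·⌉ = 522
j=6: r + 5k = 626.884777… → ⌈·⌉ = 627
j=7: r + 6k = 731.940333… → ⌈·⌉ = 732
j=8: r + 7k = 836.995888… → ⌈·⌉ = 837
j=9: r + 8k = 942.051444… → ⌈·⌉ = 943
j=10: r + 9k = 1047.107 → ⌈·⌉ = 1048
j=11: r + 10k = 1152.162555… → ⌈·⌉ = 1153
j=12: r + 11k = 1257.218111… → ⌈·⌉ = 1258
j=13: r + 12k = 1362.273666… → ⌈·⌉ = 1363
j=14: r + 13k = 1467.329222… → ⌈·⌉ = 1468
j=15: r + 14k = 1572.384777… → ⌈·⌉ = 1573
j=16: r + 15k = 1677.440333… → ⌈·⌉ = 1678
j=17: r + 16k = 1782.495888… → ⌈·⌉ = 1783
j=18: r + 17k = 1887.551444… → ⌈·⌉ = 1888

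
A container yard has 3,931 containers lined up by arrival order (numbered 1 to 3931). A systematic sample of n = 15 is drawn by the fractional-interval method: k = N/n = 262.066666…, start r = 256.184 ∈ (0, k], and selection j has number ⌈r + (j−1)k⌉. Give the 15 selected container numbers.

257, 519, 781, 1043, 1305, 1567, 1829, 2091, 2353, 2615, 2877, 3139, 3401, 3664, 3926

j=1: r + 0k = 256.184 → ⌈·⌉ = 257
j=2: r + 1k = 518.250666… → ⌈·⌉ = 519
j=3: r + 2k = 780.317333… → ⌈·⌉ = 781
j=4: r + 3k = 1042.384 → ⌈·⌉ = 1043
j=5: r + 4k = 1304.450666… → ⌈·⌉ = 1305
j=6: r + 5k = 1566.517333… → ⌈·⌉ = 1567
j=7: r + 6k = 1828.584 → ⌈·⌉ = 1829
j=8: r + 7k = 2090.650666… → ⌈·⌉ = 2091
j=9: r + 8k = 2352.717333… → ⌈·⌉ = 2353
j=10: r + 9k = 2614.784 → ⌈·⌉ = 2615
j=11: r + 10k = 2876.850666… → ⌈·⌉ = 2877
j=12: r + 11k = 3138.917333… → ⌈·⌉ = 3139
j=13: r + 12k = 3400.984 → ⌈·⌉ = 3401
j=14: r + 13k = 3663.050666… → ⌈·⌉ = 3664
j=15: r + 14k = 3925.117333… → ⌈·⌉ = 3926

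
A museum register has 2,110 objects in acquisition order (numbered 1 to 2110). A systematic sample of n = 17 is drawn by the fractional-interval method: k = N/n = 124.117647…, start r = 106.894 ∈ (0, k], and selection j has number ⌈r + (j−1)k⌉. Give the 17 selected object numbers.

107, 232, 356, 480, 604, 728, 852, 976, 1100, 1224, 1349, 1473, 1597, 1721, 1845, 1969, 2093

j=1: r + 0k = 106.894 → ⌈·⌉ = 107
j=2: r + 1k = 231.011647… → ⌈·⌉ = 232
j=3: r + 2k = 355.129294… → ⌈·⌉ = 356
j=4: r + 3k = 479.246941… → ⌈·⌉ = 480
j=5: r + 4k = 603.364588… → ⌈·⌉ = 604
j=6: r + 5k = 727.482235… → ⌈·⌉ = 728
j=7: r + 6k = 851.599882… → ⌈·⌉ = 852
j=8: r + 7k = 975.717529… → ⌈·⌉ = 976
j=9: r + 8k = 1099.835176… → ⌈·⌉ = 1100
j=10: r + 9k = 1223.952823… → ⌈·⌉ = 1224
j=11: r + 10k = 1348.070470… → ⌈·⌉ = 1349
j=12: r + 11k = 1472.188117… → ⌈·⌉ = 1473
j=13: r + 12k = 1596.305764… → ⌈·⌉ = 1597
j=14: r + 13k = 1720.423411… → ⌈·⌉ = 1721
j=15: r + 14k = 1844.541058… → ⌈·⌉ = 1845
j=16: r + 15k = 1968.658705… → ⌈·⌉ = 1969
j=17: r + 16k = 2092.776352… → ⌈·⌉ = 2093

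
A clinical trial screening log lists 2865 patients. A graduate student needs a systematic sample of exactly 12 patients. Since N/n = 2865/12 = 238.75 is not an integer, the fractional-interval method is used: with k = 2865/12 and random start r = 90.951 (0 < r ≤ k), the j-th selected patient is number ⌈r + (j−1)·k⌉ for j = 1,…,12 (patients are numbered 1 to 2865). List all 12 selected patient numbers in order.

j=1: r + 0k = 90.951 → ⌈·⌉ = 91
j=2: r + 1k = 329.701 → ⌈·⌉ = 330
j=3: r + 2k = 568.451 → ⌈·⌉ = 569
j=4: r + 3k = 807.201 → ⌈·⌉ = 808
j=5: r + 4k = 1045.951 → ⌈·⌉ = 1046
j=6: r + 5k = 1284.701 → ⌈·⌉ = 1285
j=7: r + 6k = 1523.451 → ⌈·⌉ = 1524
j=8: r + 7k = 1762.201 → ⌈·⌉ = 1763
j=9: r + 8k = 2000.951 → ⌈·⌉ = 2001
j=10: r + 9k = 2239.701 → ⌈·⌉ = 2240
j=11: r + 10k = 2478.451 → ⌈·⌉ = 2479
j=12: r + 11k = 2717.201 → ⌈·⌉ = 2718

91, 330, 569, 808, 1046, 1285, 1524, 1763, 2001, 2240, 2479, 2718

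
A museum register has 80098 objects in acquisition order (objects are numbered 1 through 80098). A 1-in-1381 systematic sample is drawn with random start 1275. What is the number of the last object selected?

79992

k = 1381
58th selection = r + (58−1)·k = 1275 + 57×1381 = 1275 + 78717 = 79992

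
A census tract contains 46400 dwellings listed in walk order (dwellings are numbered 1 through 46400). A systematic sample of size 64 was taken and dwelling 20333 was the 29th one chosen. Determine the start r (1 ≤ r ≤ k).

k = 46400/64 = 725
r = 20333 − (29−1)×725 = 20333 − 20300 = 33

33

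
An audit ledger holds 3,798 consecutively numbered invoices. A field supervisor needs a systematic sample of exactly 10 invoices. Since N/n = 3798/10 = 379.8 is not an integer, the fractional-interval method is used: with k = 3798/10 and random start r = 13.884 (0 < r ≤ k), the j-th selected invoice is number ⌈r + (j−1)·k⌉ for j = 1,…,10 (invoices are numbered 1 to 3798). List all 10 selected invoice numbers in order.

j=1: r + 0k = 13.884 → ⌈·⌉ = 14
j=2: r + 1k = 393.684 → ⌈·⌉ = 394
j=3: r + 2k = 773.484 → ⌈·⌉ = 774
j=4: r + 3k = 1153.284 → ⌈·⌉ = 1154
j=5: r + 4k = 1533.084 → ⌈·⌉ = 1534
j=6: r + 5k = 1912.884 → ⌈·⌉ = 1913
j=7: r + 6k = 2292.684 → ⌈·⌉ = 2293
j=8: r + 7k = 2672.484 → ⌈·⌉ = 2673
j=9: r + 8k = 3052.284 → ⌈·⌉ = 3053
j=10: r + 9k = 3432.084 → ⌈·⌉ = 3433

14, 394, 774, 1154, 1534, 1913, 2293, 2673, 3053, 3433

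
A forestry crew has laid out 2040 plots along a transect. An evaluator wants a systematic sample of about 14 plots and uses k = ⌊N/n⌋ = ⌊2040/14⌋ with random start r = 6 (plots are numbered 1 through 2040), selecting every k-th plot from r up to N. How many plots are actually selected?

k = ⌊2040/14⌋ = 145
Achieved size = ⌊(2040 − 6)/145⌋ + 1 = ⌊2034/145⌋ + 1 = 14 + 1 = 15
(last selection: 6 + 14×145 = 2036 ≤ 2040; next would be 2181 > 2040)

15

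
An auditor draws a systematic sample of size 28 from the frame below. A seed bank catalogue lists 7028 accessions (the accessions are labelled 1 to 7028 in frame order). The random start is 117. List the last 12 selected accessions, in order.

k = N/n = 7028/28 = 251
17th selection = 117 + 16×251 = 4133
18th: 4133 + 251 = 4384
19th: 4384 + 251 = 4635
20th: 4635 + 251 = 4886
21st: 4886 + 251 = 5137
22nd: 5137 + 251 = 5388
23rd: 5388 + 251 = 5639
24th: 5639 + 251 = 5890
25th: 5890 + 251 = 6141
26th: 6141 + 251 = 6392
27th: 6392 + 251 = 6643
28th: 6643 + 251 = 6894

4133, 4384, 4635, 4886, 5137, 5388, 5639, 5890, 6141, 6392, 6643, 6894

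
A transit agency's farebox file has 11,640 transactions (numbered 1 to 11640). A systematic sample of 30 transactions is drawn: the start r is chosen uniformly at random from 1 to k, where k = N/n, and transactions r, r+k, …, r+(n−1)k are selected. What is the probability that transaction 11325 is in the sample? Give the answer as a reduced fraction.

1/388

k = 11640/30 = 388.
Transaction 11325 is selected iff r ≡ 11325 (mod 388); exactly one such r in {1,…,388}.
Inclusion probability = 1/388.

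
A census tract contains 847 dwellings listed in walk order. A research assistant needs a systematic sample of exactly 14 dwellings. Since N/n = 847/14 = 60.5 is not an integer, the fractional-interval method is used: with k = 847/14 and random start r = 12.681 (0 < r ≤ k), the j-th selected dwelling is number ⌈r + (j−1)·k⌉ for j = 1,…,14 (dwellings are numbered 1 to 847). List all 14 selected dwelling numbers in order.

j=1: r + 0k = 12.681 → ⌈·⌉ = 13
j=2: r + 1k = 73.181 → ⌈·⌉ = 74
j=3: r + 2k = 133.681 → ⌈·⌉ = 134
j=4: r + 3k = 194.181 → ⌈·⌉ = 195
j=5: r + 4k = 254.681 → ⌈·⌉ = 255
j=6: r + 5k = 315.181 → ⌈·⌉ = 316
j=7: r + 6k = 375.681 → ⌈·⌉ = 376
j=8: r + 7k = 436.181 → ⌈·⌉ = 437
j=9: r + 8k = 496.681 → ⌈·⌉ = 497
j=10: r + 9k = 557.181 → ⌈·⌉ = 558
j=11: r + 10k = 617.681 → ⌈·⌉ = 618
j=12: r + 11k = 678.181 → ⌈·⌉ = 679
j=13: r + 12k = 738.681 → ⌈·⌉ = 739
j=14: r + 13k = 799.181 → ⌈·⌉ = 800

13, 74, 134, 195, 255, 316, 376, 437, 497, 558, 618, 679, 739, 800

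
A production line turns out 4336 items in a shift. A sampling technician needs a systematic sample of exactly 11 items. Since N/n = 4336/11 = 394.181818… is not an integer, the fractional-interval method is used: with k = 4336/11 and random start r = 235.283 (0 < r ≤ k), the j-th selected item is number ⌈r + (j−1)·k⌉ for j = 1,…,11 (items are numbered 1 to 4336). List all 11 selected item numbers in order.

j=1: r + 0k = 235.283 → ⌈·⌉ = 236
j=2: r + 1k = 629.464818… → ⌈·⌉ = 630
j=3: r + 2k = 1023.646636… → ⌈·⌉ = 1024
j=4: r + 3k = 1417.828454… → ⌈·⌉ = 1418
j=5: r + 4k = 1812.010272… → ⌈·⌉ = 1813
j=6: r + 5k = 2206.192090… → ⌈·⌉ = 2207
j=7: r + 6k = 2600.373909… → ⌈·⌉ = 2601
j=8: r + 7k = 2994.555727… → ⌈·⌉ = 2995
j=9: r + 8k = 3388.737545… → ⌈·⌉ = 3389
j=10: r + 9k = 3782.919363… → ⌈·⌉ = 3783
j=11: r + 10k = 4177.101181… → ⌈·⌉ = 4178

236, 630, 1024, 1418, 1813, 2207, 2601, 2995, 3389, 3783, 4178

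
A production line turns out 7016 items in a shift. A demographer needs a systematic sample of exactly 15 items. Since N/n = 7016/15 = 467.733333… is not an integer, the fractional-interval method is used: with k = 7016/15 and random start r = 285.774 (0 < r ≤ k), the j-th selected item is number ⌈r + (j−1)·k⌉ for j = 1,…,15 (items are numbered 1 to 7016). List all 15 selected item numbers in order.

j=1: r + 0k = 285.774 → ⌈·⌉ = 286
j=2: r + 1k = 753.507333… → ⌈·⌉ = 754
j=3: r + 2k = 1221.240666… → ⌈·⌉ = 1222
j=4: r + 3k = 1688.974 → ⌈·⌉ = 1689
j=5: r + 4k = 2156.707333… → ⌈·⌉ = 2157
j=6: r + 5k = 2624.440666… → ⌈·⌉ = 2625
j=7: r + 6k = 3092.174 → ⌈·⌉ = 3093
j=8: r + 7k = 3559.907333… → ⌈·⌉ = 3560
j=9: r + 8k = 4027.640666… → ⌈·⌉ = 4028
j=10: r + 9k = 4495.374 → ⌈·⌉ = 4496
j=11: r + 10k = 4963.107333… → ⌈·⌉ = 4964
j=12: r + 11k = 5430.840666… → ⌈·⌉ = 5431
j=13: r + 12k = 5898.574 → ⌈·⌉ = 5899
j=14: r + 13k = 6366.307333… → ⌈·⌉ = 6367
j=15: r + 14k = 6834.040666… → ⌈·⌉ = 6835

286, 754, 1222, 1689, 2157, 2625, 3093, 3560, 4028, 4496, 4964, 5431, 5899, 6367, 6835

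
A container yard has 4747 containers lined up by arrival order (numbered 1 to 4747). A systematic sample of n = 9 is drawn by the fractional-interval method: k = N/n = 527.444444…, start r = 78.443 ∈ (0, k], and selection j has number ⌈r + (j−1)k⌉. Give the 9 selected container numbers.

79, 606, 1134, 1661, 2189, 2716, 3244, 3771, 4298

j=1: r + 0k = 78.443 → ⌈·⌉ = 79
j=2: r + 1k = 605.887444… → ⌈·⌉ = 606
j=3: r + 2k = 1133.331888… → ⌈·⌉ = 1134
j=4: r + 3k = 1660.776333… → ⌈·⌉ = 1661
j=5: r + 4k = 2188.220777… → ⌈·⌉ = 2189
j=6: r + 5k = 2715.665222… → ⌈·⌉ = 2716
j=7: r + 6k = 3243.109666… → ⌈·⌉ = 3244
j=8: r + 7k = 3770.554111… → ⌈·⌉ = 3771
j=9: r + 8k = 4297.998555… → ⌈·⌉ = 4298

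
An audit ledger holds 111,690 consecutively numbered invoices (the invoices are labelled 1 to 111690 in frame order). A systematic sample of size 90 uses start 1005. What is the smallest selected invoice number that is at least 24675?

25825

k = 111690/90 = 1241
Steps past start: ⌈(24675 − 1005)/1241⌉ = ⌈23670/1241⌉ = 20
Selected invoice: 1005 + 20×1241 = 25825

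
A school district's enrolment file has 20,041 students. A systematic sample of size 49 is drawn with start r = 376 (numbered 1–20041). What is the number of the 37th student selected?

k = 20041/49 = 409
37th selection = r + (37−1)·k = 376 + 36×409 = 376 + 14724 = 15100

15100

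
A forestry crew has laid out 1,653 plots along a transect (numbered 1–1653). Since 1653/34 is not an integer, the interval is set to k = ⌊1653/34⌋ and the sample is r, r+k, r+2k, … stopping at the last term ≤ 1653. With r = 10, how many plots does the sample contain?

35

k = ⌊1653/34⌋ = 48
Achieved size = ⌊(1653 − 10)/48⌋ + 1 = ⌊1643/48⌋ + 1 = 34 + 1 = 35
(last selection: 10 + 34×48 = 1642 ≤ 1653; next would be 1690 > 1653)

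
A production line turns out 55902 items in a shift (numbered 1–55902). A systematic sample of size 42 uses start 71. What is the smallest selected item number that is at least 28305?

29353

k = 55902/42 = 1331
Steps past start: ⌈(28305 − 71)/1331⌉ = ⌈28234/1331⌉ = 22
Selected item: 71 + 22×1331 = 29353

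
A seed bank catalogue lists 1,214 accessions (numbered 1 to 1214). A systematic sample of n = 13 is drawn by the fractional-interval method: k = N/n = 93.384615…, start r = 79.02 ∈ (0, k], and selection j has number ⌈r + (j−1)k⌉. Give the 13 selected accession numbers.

j=1: r + 0k = 79.02 → ⌈·⌉ = 80
j=2: r + 1k = 172.404615… → ⌈·⌉ = 173
j=3: r + 2k = 265.789230… → ⌈·⌉ = 266
j=4: r + 3k = 359.173846… → ⌈·⌉ = 360
j=5: r + 4k = 452.558461… → ⌈·⌉ = 453
j=6: r + 5k = 545.943076… → ⌈·⌉ = 546
j=7: r + 6k = 639.327692… → ⌈·⌉ = 640
j=8: r + 7k = 732.712307… → ⌈·⌉ = 733
j=9: r + 8k = 826.096923… → ⌈·⌉ = 827
j=10: r + 9k = 919.481538… → ⌈·⌉ = 920
j=11: r + 10k = 1012.866153… → ⌈·⌉ = 1013
j=12: r + 11k = 1106.250769… → ⌈·⌉ = 1107
j=13: r + 12k = 1199.635384… → ⌈·⌉ = 1200

80, 173, 266, 360, 453, 546, 640, 733, 827, 920, 1013, 1107, 1200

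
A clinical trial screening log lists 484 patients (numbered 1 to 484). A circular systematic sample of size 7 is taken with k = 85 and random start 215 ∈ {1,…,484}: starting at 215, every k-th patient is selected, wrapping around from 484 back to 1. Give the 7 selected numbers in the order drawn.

215, 300, 385, 470, 71, 156, 241

Selection 1: 215
Selection 2: 215 + 85 = 300
Selection 3: 300 + 85 = 385
Selection 4: 385 + 85 = 470
Selection 5: 470 + 85 = 555 → 555 − 484 = 71
Selection 6: 71 + 85 = 156
Selection 7: 156 + 85 = 241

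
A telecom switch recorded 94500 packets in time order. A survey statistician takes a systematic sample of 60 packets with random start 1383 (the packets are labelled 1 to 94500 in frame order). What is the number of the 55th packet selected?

86433

k = 94500/60 = 1575
55th selection = r + (55−1)·k = 1383 + 54×1575 = 1383 + 85050 = 86433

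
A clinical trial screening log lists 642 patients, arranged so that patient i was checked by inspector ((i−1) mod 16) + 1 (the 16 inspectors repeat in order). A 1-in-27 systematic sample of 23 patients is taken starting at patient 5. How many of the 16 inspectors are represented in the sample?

Consecutive selections differ by k = 27, so their inspector numbers differ by 27 mod 16 = 11.
gcd(27, 16) = 1, so the sample visits 16/1 = 16 distinct residues mod 16.
Start 5 is inspector 5; the inspectors hit are 1, 2, 3, 4, 5, 6, 7, 8, 9, 10, 11, 12, 13, 14, 15, 16.

16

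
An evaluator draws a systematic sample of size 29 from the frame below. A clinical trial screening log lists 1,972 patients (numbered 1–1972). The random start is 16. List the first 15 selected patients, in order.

k = N/n = 1972/29 = 68
patient 1: 16
patient 2: 16 + 68 = 84
patient 3: 84 + 68 = 152
patient 4: 152 + 68 = 220
patient 5: 220 + 68 = 288
patient 6: 288 + 68 = 356
patient 7: 356 + 68 = 424
patient 8: 424 + 68 = 492
patient 9: 492 + 68 = 560
patient 10: 560 + 68 = 628
patient 11: 628 + 68 = 696
patient 12: 696 + 68 = 764
patient 13: 764 + 68 = 832
patient 14: 832 + 68 = 900
patient 15: 900 + 68 = 968

16, 84, 152, 220, 288, 356, 424, 492, 560, 628, 696, 764, 832, 900, 968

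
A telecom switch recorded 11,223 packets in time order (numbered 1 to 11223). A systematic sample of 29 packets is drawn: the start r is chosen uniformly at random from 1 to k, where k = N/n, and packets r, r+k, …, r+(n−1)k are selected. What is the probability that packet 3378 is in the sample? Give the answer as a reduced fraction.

k = 11223/29 = 387.
Packet 3378 is selected iff r ≡ 3378 (mod 387); exactly one such r in {1,…,387}.
Inclusion probability = 1/387.

1/387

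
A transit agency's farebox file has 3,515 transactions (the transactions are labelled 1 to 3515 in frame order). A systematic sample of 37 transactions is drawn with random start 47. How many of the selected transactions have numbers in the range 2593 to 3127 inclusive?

k = 3515/37 = 95
First selection ≥ 2593: 47 + ⌈(2593−47)/95⌉·95 = 47 + 27×95 = 2612
Last selection ≤ 3127: 47 + ⌊(3127−47)/95⌋·95 = 47 + 32×95 = 3087
Count = 32 − 27 + 1 = 6

6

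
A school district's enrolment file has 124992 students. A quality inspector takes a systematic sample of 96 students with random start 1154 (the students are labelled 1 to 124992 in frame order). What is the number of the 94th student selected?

k = 124992/96 = 1302
94th selection = r + (94−1)·k = 1154 + 93×1302 = 1154 + 121086 = 122240

122240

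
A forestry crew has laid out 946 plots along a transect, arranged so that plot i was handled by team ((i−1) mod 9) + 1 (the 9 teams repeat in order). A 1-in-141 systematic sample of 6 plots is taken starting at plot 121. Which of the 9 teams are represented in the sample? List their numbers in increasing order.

Consecutive selections differ by k = 141, so their team numbers differ by 141 mod 9 = 6.
gcd(141, 9) = 3, so the sample visits 9/3 = 3 distinct residues mod 9.
Start 121 is team 4; the teams hit are 1, 4, 7.

1, 4, 7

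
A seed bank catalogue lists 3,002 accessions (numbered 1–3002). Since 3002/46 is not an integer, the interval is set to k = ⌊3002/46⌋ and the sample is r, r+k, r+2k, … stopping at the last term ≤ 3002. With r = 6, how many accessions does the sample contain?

k = ⌊3002/46⌋ = 65
Achieved size = ⌊(3002 − 6)/65⌋ + 1 = ⌊2996/65⌋ + 1 = 46 + 1 = 47
(last selection: 6 + 46×65 = 2996 ≤ 3002; next would be 3061 > 3002)

47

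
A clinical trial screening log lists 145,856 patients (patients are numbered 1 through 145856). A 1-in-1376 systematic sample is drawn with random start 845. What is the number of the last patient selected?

145325

k = 1376
106th selection = r + (106−1)·k = 845 + 105×1376 = 845 + 144480 = 145325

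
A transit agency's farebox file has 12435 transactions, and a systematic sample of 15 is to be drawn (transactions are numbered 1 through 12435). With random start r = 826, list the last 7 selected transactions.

7458, 8287, 9116, 9945, 10774, 11603, 12432

k = N/n = 12435/15 = 829
9th selection = 826 + 8×829 = 7458
10th: 7458 + 829 = 8287
11th: 8287 + 829 = 9116
12th: 9116 + 829 = 9945
13th: 9945 + 829 = 10774
14th: 10774 + 829 = 11603
15th: 11603 + 829 = 12432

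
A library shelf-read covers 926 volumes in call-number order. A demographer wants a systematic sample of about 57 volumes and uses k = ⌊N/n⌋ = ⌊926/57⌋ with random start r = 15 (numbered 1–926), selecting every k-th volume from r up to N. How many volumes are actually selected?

k = ⌊926/57⌋ = 16
Achieved size = ⌊(926 − 15)/16⌋ + 1 = ⌊911/16⌋ + 1 = 56 + 1 = 57
(last selection: 15 + 56×16 = 911 ≤ 926; next would be 927 > 926)

57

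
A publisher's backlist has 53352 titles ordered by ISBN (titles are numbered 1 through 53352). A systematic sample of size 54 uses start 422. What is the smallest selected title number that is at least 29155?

k = 53352/54 = 988
Steps past start: ⌈(29155 − 422)/988⌉ = ⌈28733/988⌉ = 30
Selected title: 422 + 30×988 = 30062

30062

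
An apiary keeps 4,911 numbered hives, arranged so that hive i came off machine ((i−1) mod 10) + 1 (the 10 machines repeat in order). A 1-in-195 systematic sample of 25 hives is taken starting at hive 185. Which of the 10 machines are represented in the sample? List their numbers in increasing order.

5, 10

Consecutive selections differ by k = 195, so their machine numbers differ by 195 mod 10 = 5.
gcd(195, 10) = 5, so the sample visits 10/5 = 2 distinct residues mod 10.
Start 185 is machine 5; the machines hit are 5, 10.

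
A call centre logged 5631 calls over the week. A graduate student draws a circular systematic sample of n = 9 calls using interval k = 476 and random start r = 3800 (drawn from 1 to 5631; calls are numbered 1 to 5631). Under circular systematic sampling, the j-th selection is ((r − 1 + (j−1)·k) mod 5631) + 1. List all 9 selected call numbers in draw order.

3800, 4276, 4752, 5228, 73, 549, 1025, 1501, 1977

Selection 1: 3800
Selection 2: 3800 + 476 = 4276
Selection 3: 4276 + 476 = 4752
Selection 4: 4752 + 476 = 5228
Selection 5: 5228 + 476 = 5704 → 5704 − 5631 = 73
Selection 6: 73 + 476 = 549
Selection 7: 549 + 476 = 1025
Selection 8: 1025 + 476 = 1501
Selection 9: 1501 + 476 = 1977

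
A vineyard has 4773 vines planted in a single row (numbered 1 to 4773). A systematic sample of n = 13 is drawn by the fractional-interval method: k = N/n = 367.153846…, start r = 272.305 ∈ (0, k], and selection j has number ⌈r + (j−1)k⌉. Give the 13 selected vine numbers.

j=1: r + 0k = 272.305 → ⌈·⌉ = 273
j=2: r + 1k = 639.458846… → ⌈·⌉ = 640
j=3: r + 2k = 1006.612692… → ⌈·⌉ = 1007
j=4: r + 3k = 1373.766538… → ⌈·⌉ = 1374
j=5: r + 4k = 1740.920384… → ⌈·⌉ = 1741
j=6: r + 5k = 2108.074230… → ⌈·⌉ = 2109
j=7: r + 6k = 2475.228076… → ⌈·⌉ = 2476
j=8: r + 7k = 2842.381923… → ⌈·⌉ = 2843
j=9: r + 8k = 3209.535769… → ⌈·⌉ = 3210
j=10: r + 9k = 3576.689615… → ⌈·⌉ = 3577
j=11: r + 10k = 3943.843461… → ⌈·⌉ = 3944
j=12: r + 11k = 4310.997307… → ⌈·⌉ = 4311
j=13: r + 12k = 4678.151153… → ⌈·⌉ = 4679

273, 640, 1007, 1374, 1741, 2109, 2476, 2843, 3210, 3577, 3944, 4311, 4679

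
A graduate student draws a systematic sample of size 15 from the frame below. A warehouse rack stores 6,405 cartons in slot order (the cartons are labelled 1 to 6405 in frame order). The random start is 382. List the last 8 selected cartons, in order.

k = N/n = 6405/15 = 427
8th selection = 382 + 7×427 = 3371
9th: 3371 + 427 = 3798
10th: 3798 + 427 = 4225
11th: 4225 + 427 = 4652
12th: 4652 + 427 = 5079
13th: 5079 + 427 = 5506
14th: 5506 + 427 = 5933
15th: 5933 + 427 = 6360

3371, 3798, 4225, 4652, 5079, 5506, 5933, 6360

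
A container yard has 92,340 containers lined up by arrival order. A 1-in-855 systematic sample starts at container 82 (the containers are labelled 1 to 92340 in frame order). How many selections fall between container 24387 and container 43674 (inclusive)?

k = 855
First selection ≥ 24387: 82 + ⌈(24387−82)/855⌉·855 = 82 + 29×855 = 24877
Last selection ≤ 43674: 82 + ⌊(43674−82)/855⌋·855 = 82 + 50×855 = 42832
Count = 50 − 29 + 1 = 22

22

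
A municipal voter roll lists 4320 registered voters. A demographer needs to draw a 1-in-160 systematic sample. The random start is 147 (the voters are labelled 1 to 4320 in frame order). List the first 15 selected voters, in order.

voter 1: 147
voter 2: 147 + 160 = 307
voter 3: 307 + 160 = 467
voter 4: 467 + 160 = 627
voter 5: 627 + 160 = 787
voter 6: 787 + 160 = 947
voter 7: 947 + 160 = 1107
voter 8: 1107 + 160 = 1267
voter 9: 1267 + 160 = 1427
voter 10: 1427 + 160 = 1587
voter 11: 1587 + 160 = 1747
voter 12: 1747 + 160 = 1907
voter 13: 1907 + 160 = 2067
voter 14: 2067 + 160 = 2227
voter 15: 2227 + 160 = 2387

147, 307, 467, 627, 787, 947, 1107, 1267, 1427, 1587, 1747, 1907, 2067, 2227, 2387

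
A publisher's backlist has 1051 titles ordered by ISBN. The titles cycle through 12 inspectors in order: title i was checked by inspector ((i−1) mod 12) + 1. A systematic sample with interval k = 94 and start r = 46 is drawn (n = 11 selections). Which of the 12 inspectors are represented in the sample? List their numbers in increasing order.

Consecutive selections differ by k = 94, so their inspector numbers differ by 94 mod 12 = 10.
gcd(94, 12) = 2, so the sample visits 12/2 = 6 distinct residues mod 12.
Start 46 is inspector 10; the inspectors hit are 2, 4, 6, 8, 10, 12.

2, 4, 6, 8, 10, 12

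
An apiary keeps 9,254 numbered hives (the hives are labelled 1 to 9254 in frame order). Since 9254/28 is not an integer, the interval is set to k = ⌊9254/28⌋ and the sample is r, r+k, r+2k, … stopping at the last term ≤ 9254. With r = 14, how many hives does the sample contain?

k = ⌊9254/28⌋ = 330
Achieved size = ⌊(9254 − 14)/330⌋ + 1 = ⌊9240/330⌋ + 1 = 28 + 1 = 29
(last selection: 14 + 28×330 = 9254 ≤ 9254; next would be 9584 > 9254)

29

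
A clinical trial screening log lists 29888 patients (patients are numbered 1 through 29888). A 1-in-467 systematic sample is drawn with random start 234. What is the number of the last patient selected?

k = 467
64th selection = r + (64−1)·k = 234 + 63×467 = 234 + 29421 = 29655

29655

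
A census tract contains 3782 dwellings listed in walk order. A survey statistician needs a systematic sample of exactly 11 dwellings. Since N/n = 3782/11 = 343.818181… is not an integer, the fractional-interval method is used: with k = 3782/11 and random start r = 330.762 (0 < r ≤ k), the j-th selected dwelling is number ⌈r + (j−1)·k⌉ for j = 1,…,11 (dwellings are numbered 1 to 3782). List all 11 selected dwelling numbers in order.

331, 675, 1019, 1363, 1707, 2050, 2394, 2738, 3082, 3426, 3769

j=1: r + 0k = 330.762 → ⌈·⌉ = 331
j=2: r + 1k = 674.580181… → ⌈·⌉ = 675
j=3: r + 2k = 1018.398363… → ⌈·⌉ = 1019
j=4: r + 3k = 1362.216545… → ⌈·⌉ = 1363
j=5: r + 4k = 1706.034727… → ⌈·⌉ = 1707
j=6: r + 5k = 2049.852909… → ⌈·⌉ = 2050
j=7: r + 6k = 2393.671090… → ⌈·⌉ = 2394
j=8: r + 7k = 2737.489272… → ⌈·⌉ = 2738
j=9: r + 8k = 3081.307454… → ⌈·⌉ = 3082
j=10: r + 9k = 3425.125636… → ⌈·⌉ = 3426
j=11: r + 10k = 3768.943818… → ⌈·⌉ = 3769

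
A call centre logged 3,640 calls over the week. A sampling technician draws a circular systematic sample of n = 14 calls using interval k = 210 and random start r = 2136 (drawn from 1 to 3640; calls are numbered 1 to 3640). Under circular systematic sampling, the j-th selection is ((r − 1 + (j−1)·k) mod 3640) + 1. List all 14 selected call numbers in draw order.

Selection 1: 2136
Selection 2: 2136 + 210 = 2346
Selection 3: 2346 + 210 = 2556
Selection 4: 2556 + 210 = 2766
Selection 5: 2766 + 210 = 2976
Selection 6: 2976 + 210 = 3186
Selection 7: 3186 + 210 = 3396
Selection 8: 3396 + 210 = 3606
Selection 9: 3606 + 210 = 3816 → 3816 − 3640 = 176
Selection 10: 176 + 210 = 386
Selection 11: 386 + 210 = 596
Selection 12: 596 + 210 = 806
Selection 13: 806 + 210 = 1016
Selection 14: 1016 + 210 = 1226

2136, 2346, 2556, 2766, 2976, 3186, 3396, 3606, 176, 386, 596, 806, 1016, 1226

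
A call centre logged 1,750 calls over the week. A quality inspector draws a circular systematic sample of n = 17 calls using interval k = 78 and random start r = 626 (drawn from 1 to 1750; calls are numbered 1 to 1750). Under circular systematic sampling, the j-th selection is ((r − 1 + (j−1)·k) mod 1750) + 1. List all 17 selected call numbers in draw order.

626, 704, 782, 860, 938, 1016, 1094, 1172, 1250, 1328, 1406, 1484, 1562, 1640, 1718, 46, 124

Selection 1: 626
Selection 2: 626 + 78 = 704
Selection 3: 704 + 78 = 782
Selection 4: 782 + 78 = 860
Selection 5: 860 + 78 = 938
Selection 6: 938 + 78 = 1016
Selection 7: 1016 + 78 = 1094
Selection 8: 1094 + 78 = 1172
Selection 9: 1172 + 78 = 1250
Selection 10: 1250 + 78 = 1328
Selection 11: 1328 + 78 = 1406
Selection 12: 1406 + 78 = 1484
Selection 13: 1484 + 78 = 1562
Selection 14: 1562 + 78 = 1640
Selection 15: 1640 + 78 = 1718
Selection 16: 1718 + 78 = 1796 → 1796 − 1750 = 46
Selection 17: 46 + 78 = 124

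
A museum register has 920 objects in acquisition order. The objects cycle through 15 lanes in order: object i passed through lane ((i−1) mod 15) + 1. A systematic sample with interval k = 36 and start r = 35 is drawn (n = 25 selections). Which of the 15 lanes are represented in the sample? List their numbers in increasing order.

2, 5, 8, 11, 14

Consecutive selections differ by k = 36, so their lane numbers differ by 36 mod 15 = 6.
gcd(36, 15) = 3, so the sample visits 15/3 = 5 distinct residues mod 15.
Start 35 is lane 5; the lanes hit are 2, 5, 8, 11, 14.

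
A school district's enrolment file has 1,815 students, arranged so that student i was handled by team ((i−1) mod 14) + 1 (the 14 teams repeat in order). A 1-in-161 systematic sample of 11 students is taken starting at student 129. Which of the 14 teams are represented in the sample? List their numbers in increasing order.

3, 10

Consecutive selections differ by k = 161, so their team numbers differ by 161 mod 14 = 7.
gcd(161, 14) = 7, so the sample visits 14/7 = 2 distinct residues mod 14.
Start 129 is team 3; the teams hit are 3, 10.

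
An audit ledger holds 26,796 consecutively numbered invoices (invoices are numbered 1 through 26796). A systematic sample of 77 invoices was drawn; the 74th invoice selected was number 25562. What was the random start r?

k = 26796/77 = 348
r = 25562 − (74−1)×348 = 25562 − 25404 = 158

158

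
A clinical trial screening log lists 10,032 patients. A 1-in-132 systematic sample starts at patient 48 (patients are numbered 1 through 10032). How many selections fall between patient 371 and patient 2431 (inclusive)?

k = 132
First selection ≥ 371: 48 + ⌈(371−48)/132⌉·132 = 48 + 3×132 = 444
Last selection ≤ 2431: 48 + ⌊(2431−48)/132⌋·132 = 48 + 18×132 = 2424
Count = 18 − 3 + 1 = 16

16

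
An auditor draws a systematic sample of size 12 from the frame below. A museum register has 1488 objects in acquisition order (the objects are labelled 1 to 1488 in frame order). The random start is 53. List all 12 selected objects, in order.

53, 177, 301, 425, 549, 673, 797, 921, 1045, 1169, 1293, 1417

k = N/n = 1488/12 = 124
object 1: 53
object 2: 53 + 124 = 177
object 3: 177 + 124 = 301
object 4: 301 + 124 = 425
object 5: 425 + 124 = 549
object 6: 549 + 124 = 673
object 7: 673 + 124 = 797
object 8: 797 + 124 = 921
object 9: 921 + 124 = 1045
object 10: 1045 + 124 = 1169
object 11: 1169 + 124 = 1293
object 12: 1293 + 124 = 1417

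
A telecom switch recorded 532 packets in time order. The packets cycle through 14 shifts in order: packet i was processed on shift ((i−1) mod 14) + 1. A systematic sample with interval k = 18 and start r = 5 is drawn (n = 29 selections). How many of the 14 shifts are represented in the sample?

7

Consecutive selections differ by k = 18, so their shift numbers differ by 18 mod 14 = 4.
gcd(18, 14) = 2, so the sample visits 14/2 = 7 distinct residues mod 14.
Start 5 is shift 5; the shifts hit are 1, 3, 5, 7, 9, 11, 13.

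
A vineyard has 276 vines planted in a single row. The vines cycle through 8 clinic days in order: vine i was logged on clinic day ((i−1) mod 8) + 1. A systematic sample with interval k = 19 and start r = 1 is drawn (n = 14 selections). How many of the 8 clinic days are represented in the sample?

8

Consecutive selections differ by k = 19, so their clinic day numbers differ by 19 mod 8 = 3.
gcd(19, 8) = 1, so the sample visits 8/1 = 8 distinct residues mod 8.
Start 1 is clinic day 1; the clinic days hit are 1, 2, 3, 4, 5, 6, 7, 8.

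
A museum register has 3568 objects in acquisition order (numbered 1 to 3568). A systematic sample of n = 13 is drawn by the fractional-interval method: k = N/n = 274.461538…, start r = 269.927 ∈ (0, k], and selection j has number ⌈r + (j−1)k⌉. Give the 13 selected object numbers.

270, 545, 819, 1094, 1368, 1643, 1917, 2192, 2466, 2741, 3015, 3290, 3564

j=1: r + 0k = 269.927 → ⌈·⌉ = 270
j=2: r + 1k = 544.388538… → ⌈·⌉ = 545
j=3: r + 2k = 818.850076… → ⌈·⌉ = 819
j=4: r + 3k = 1093.311615… → ⌈·⌉ = 1094
j=5: r + 4k = 1367.773153… → ⌈·⌉ = 1368
j=6: r + 5k = 1642.234692… → ⌈·⌉ = 1643
j=7: r + 6k = 1916.696230… → ⌈·⌉ = 1917
j=8: r + 7k = 2191.157769… → ⌈·⌉ = 2192
j=9: r + 8k = 2465.619307… → ⌈·⌉ = 2466
j=10: r + 9k = 2740.080846… → ⌈·⌉ = 2741
j=11: r + 10k = 3014.542384… → ⌈·⌉ = 3015
j=12: r + 11k = 3289.003923… → ⌈·⌉ = 3290
j=13: r + 12k = 3563.465461… → ⌈·⌉ = 3564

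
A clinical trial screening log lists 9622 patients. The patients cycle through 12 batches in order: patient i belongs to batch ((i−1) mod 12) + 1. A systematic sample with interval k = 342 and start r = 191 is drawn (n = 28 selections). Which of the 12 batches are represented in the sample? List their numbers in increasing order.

Consecutive selections differ by k = 342, so their batch numbers differ by 342 mod 12 = 6.
gcd(342, 12) = 6, so the sample visits 12/6 = 2 distinct residues mod 12.
Start 191 is batch 11; the batches hit are 5, 11.

5, 11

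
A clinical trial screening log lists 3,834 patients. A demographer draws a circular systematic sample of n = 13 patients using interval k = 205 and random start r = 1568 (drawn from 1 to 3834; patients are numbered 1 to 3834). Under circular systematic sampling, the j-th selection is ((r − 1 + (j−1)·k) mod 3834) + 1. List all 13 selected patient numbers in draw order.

Selection 1: 1568
Selection 2: 1568 + 205 = 1773
Selection 3: 1773 + 205 = 1978
Selection 4: 1978 + 205 = 2183
Selection 5: 2183 + 205 = 2388
Selection 6: 2388 + 205 = 2593
Selection 7: 2593 + 205 = 2798
Selection 8: 2798 + 205 = 3003
Selection 9: 3003 + 205 = 3208
Selection 10: 3208 + 205 = 3413
Selection 11: 3413 + 205 = 3618
Selection 12: 3618 + 205 = 3823
Selection 13: 3823 + 205 = 4028 → 4028 − 3834 = 194

1568, 1773, 1978, 2183, 2388, 2593, 2798, 3003, 3208, 3413, 3618, 3823, 194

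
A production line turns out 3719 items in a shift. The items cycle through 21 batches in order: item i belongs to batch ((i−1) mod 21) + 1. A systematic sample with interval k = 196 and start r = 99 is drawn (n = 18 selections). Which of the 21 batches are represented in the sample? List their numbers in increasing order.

1, 8, 15

Consecutive selections differ by k = 196, so their batch numbers differ by 196 mod 21 = 7.
gcd(196, 21) = 7, so the sample visits 21/7 = 3 distinct residues mod 21.
Start 99 is batch 15; the batches hit are 1, 8, 15.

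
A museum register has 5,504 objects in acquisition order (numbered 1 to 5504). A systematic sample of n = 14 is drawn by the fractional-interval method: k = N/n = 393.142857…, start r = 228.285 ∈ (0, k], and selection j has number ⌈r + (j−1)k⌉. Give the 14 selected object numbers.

229, 622, 1015, 1408, 1801, 2194, 2588, 2981, 3374, 3767, 4160, 4553, 4946, 5340

j=1: r + 0k = 228.285 → ⌈·⌉ = 229
j=2: r + 1k = 621.427857… → ⌈·⌉ = 622
j=3: r + 2k = 1014.570714… → ⌈·⌉ = 1015
j=4: r + 3k = 1407.713571… → ⌈·⌉ = 1408
j=5: r + 4k = 1800.856428… → ⌈·⌉ = 1801
j=6: r + 5k = 2193.999285… → ⌈·⌉ = 2194
j=7: r + 6k = 2587.142142… → ⌈·⌉ = 2588
j=8: r + 7k = 2980.285 → ⌈·⌉ = 2981
j=9: r + 8k = 3373.427857… → ⌈·⌉ = 3374
j=10: r + 9k = 3766.570714… → ⌈·⌉ = 3767
j=11: r + 10k = 4159.713571… → ⌈·⌉ = 4160
j=12: r + 11k = 4552.856428… → ⌈·⌉ = 4553
j=13: r + 12k = 4945.999285… → ⌈·⌉ = 4946
j=14: r + 13k = 5339.142142… → ⌈·⌉ = 5340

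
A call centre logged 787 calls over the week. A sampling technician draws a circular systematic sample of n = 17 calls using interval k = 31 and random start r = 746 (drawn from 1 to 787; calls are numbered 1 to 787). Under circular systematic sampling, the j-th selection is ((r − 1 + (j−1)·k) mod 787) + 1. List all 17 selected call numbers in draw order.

746, 777, 21, 52, 83, 114, 145, 176, 207, 238, 269, 300, 331, 362, 393, 424, 455

Selection 1: 746
Selection 2: 746 + 31 = 777
Selection 3: 777 + 31 = 808 → 808 − 787 = 21
Selection 4: 21 + 31 = 52
Selection 5: 52 + 31 = 83
Selection 6: 83 + 31 = 114
Selection 7: 114 + 31 = 145
Selection 8: 145 + 31 = 176
Selection 9: 176 + 31 = 207
Selection 10: 207 + 31 = 238
Selection 11: 238 + 31 = 269
Selection 12: 269 + 31 = 300
Selection 13: 300 + 31 = 331
Selection 14: 331 + 31 = 362
Selection 15: 362 + 31 = 393
Selection 16: 393 + 31 = 424
Selection 17: 424 + 31 = 455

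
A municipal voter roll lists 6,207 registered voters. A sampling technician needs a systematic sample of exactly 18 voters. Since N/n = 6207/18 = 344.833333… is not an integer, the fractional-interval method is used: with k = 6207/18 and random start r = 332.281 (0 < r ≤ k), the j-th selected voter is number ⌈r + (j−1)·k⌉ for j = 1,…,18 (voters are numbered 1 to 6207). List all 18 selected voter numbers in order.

j=1: r + 0k = 332.281 → ⌈·⌉ = 333
j=2: r + 1k = 677.114333… → ⌈·⌉ = 678
j=3: r + 2k = 1021.947666… → ⌈·⌉ = 1022
j=4: r + 3k = 1366.781 → ⌈·⌉ = 1367
j=5: r + 4k = 1711.614333… → ⌈·⌉ = 1712
j=6: r + 5k = 2056.447666… → ⌈·⌉ = 2057
j=7: r + 6k = 2401.281 → ⌈·⌉ = 2402
j=8: r + 7k = 2746.114333… → ⌈·⌉ = 2747
j=9: r + 8k = 3090.947666… → ⌈·⌉ = 3091
j=10: r + 9k = 3435.781 → ⌈·⌉ = 3436
j=11: r + 10k = 3780.614333… → ⌈·⌉ = 3781
j=12: r + 11k = 4125.447666… → ⌈·⌉ = 4126
j=13: r + 12k = 4470.281 → ⌈·⌉ = 4471
j=14: r + 13k = 4815.114333… → ⌈·⌉ = 4816
j=15: r + 14k = 5159.947666… → ⌈·⌉ = 5160
j=16: r + 15k = 5504.781 → ⌈·⌉ = 5505
j=17: r + 16k = 5849.614333… → ⌈·⌉ = 5850
j=18: r + 17k = 6194.447666… → ⌈·⌉ = 6195

333, 678, 1022, 1367, 1712, 2057, 2402, 2747, 3091, 3436, 3781, 4126, 4471, 4816, 5160, 5505, 5850, 6195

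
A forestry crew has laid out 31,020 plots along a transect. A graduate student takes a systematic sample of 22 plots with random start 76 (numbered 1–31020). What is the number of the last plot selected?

29686

k = 31020/22 = 1410
22nd selection = r + (22−1)·k = 76 + 21×1410 = 76 + 29610 = 29686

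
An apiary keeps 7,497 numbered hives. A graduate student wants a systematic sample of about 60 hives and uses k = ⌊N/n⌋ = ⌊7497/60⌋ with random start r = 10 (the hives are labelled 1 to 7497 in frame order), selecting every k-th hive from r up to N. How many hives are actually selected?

k = ⌊7497/60⌋ = 124
Achieved size = ⌊(7497 − 10)/124⌋ + 1 = ⌊7487/124⌋ + 1 = 60 + 1 = 61
(last selection: 10 + 60×124 = 7450 ≤ 7497; next would be 7574 > 7497)

61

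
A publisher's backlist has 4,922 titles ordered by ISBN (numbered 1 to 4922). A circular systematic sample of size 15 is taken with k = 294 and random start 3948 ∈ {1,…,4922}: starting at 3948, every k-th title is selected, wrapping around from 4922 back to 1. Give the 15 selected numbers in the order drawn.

Selection 1: 3948
Selection 2: 3948 + 294 = 4242
Selection 3: 4242 + 294 = 4536
Selection 4: 4536 + 294 = 4830
Selection 5: 4830 + 294 = 5124 → 5124 − 4922 = 202
Selection 6: 202 + 294 = 496
Selection 7: 496 + 294 = 790
Selection 8: 790 + 294 = 1084
Selection 9: 1084 + 294 = 1378
Selection 10: 1378 + 294 = 1672
Selection 11: 1672 + 294 = 1966
Selection 12: 1966 + 294 = 2260
Selection 13: 2260 + 294 = 2554
Selection 14: 2554 + 294 = 2848
Selection 15: 2848 + 294 = 3142

3948, 4242, 4536, 4830, 202, 496, 790, 1084, 1378, 1672, 1966, 2260, 2554, 2848, 3142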